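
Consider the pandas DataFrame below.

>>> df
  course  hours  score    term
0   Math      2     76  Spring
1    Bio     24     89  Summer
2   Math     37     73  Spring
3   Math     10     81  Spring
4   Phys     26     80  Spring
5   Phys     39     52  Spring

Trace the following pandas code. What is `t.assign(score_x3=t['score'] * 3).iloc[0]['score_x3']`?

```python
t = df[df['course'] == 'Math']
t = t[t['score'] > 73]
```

filter rows where course == 'Math':
  course  hours  score    term
0   Math      2     76  Spring
2   Math     37     73  Spring
3   Math     10     81  Spring
filter rows where score > 73:
  course  hours  score    term
0   Math      2     76  Spring
3   Math     10     81  Spring
add column score_x3 = t['score'] * 3:
  course  hours  score    term  score_x3
0   Math      2     76  Spring       228
3   Math     10     81  Spring       243
Then the value at position 0, column 'score_x3': 228

228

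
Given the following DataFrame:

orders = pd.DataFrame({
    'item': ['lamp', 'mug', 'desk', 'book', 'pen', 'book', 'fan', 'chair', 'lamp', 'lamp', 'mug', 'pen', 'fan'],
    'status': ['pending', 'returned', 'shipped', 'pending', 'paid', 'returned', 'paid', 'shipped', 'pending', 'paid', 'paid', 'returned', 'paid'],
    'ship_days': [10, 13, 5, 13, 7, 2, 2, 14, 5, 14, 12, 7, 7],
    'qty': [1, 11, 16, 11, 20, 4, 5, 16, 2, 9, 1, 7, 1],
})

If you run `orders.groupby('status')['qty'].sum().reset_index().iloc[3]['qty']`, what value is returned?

32

group by status, sum of qty:
status
paid        36
pending     14
returned    22
shipped     32
Name: qty, dtype: int64
reset_index():
     status  qty
0      paid   36
1   pending   14
2  returned   22
3   shipped   32
The value at position 3, column 'qty' is 32.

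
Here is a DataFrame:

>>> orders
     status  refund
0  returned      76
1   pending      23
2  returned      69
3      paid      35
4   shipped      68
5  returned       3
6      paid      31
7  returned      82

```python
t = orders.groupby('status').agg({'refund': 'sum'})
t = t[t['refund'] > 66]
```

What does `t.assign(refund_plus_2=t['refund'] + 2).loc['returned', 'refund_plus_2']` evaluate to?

group by status, sum of refund:
          refund
status          
paid          66
pending       23
returned     230
shipped       68
filter rows where refund > 66:
          refund
status          
returned     230
shipped       68
add column refund_plus_2 = t['refund'] + 2:
          refund  refund_plus_2
status                         
returned     230            232
shipped       68             70

232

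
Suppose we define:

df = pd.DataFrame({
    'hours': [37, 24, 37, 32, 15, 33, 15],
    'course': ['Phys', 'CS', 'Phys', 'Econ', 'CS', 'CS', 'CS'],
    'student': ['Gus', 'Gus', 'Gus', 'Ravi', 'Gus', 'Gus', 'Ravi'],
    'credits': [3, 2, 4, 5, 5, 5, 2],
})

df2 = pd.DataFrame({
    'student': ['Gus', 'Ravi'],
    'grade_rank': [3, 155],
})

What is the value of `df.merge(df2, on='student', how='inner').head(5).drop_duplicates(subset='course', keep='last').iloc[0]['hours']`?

merge on 'student' (how='inner') → 7 rows:
   hours course student  credits  grade_rank
0     37   Phys     Gus        3           3
1     24     CS     Gus        2           3
2     37   Phys     Gus        4           3
3     32   Econ    Ravi        5         155
4     15     CS     Gus        5           3
5     33     CS     Gus        5           3
6     15     CS    Ravi        2         155
take first 5 rows:
   hours course student  credits  grade_rank
0     37   Phys     Gus        3           3
1     24     CS     Gus        2           3
2     37   Phys     Gus        4           3
3     32   Econ    Ravi        5         155
4     15     CS     Gus        5           3
drop duplicate course (keep=last):
   hours course student  credits  grade_rank
2     37   Phys     Gus        4           3
3     32   Econ    Ravi        5         155
4     15     CS     Gus        5           3
Then the value at position 0, column 'hours': 37

37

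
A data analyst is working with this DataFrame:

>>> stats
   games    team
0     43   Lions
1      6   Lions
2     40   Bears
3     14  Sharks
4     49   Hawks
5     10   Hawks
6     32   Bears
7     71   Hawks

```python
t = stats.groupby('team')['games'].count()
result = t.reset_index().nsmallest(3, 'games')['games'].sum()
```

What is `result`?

group by team, count of games:
team
Bears     2
Hawks     3
Lions     2
Sharks    1
Name: games, dtype: int64
reset_index():
     team  games
0   Bears      2
1   Hawks      3
2   Lions      2
3  Sharks      1
take 3 rows with smallest games:
     team  games
3  Sharks      1
0   Bears      2
2   Lions      2

5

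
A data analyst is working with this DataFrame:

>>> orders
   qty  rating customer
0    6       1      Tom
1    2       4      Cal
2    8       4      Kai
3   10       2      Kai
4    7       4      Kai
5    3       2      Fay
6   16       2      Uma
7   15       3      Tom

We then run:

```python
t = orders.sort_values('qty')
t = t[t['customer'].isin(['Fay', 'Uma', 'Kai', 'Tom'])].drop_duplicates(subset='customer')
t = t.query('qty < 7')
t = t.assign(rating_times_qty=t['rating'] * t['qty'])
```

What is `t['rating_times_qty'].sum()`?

12

sort by qty:
   qty  rating customer
1    2       4      Cal
5    3       2      Fay
0    6       1      Tom
4    7       4      Kai
2    8       4      Kai
3   10       2      Kai
7   15       3      Tom
6   16       2      Uma
filter rows where customer in ['Fay', 'Uma', 'Kai', 'Tom']:
   qty  rating customer
5    3       2      Fay
0    6       1      Tom
4    7       4      Kai
2    8       4      Kai
3   10       2      Kai
7   15       3      Tom
6   16       2      Uma
drop duplicate customer (keep=first):
   qty  rating customer
5    3       2      Fay
0    6       1      Tom
4    7       4      Kai
6   16       2      Uma
filter rows where qty < 7:
   qty  rating customer
5    3       2      Fay
0    6       1      Tom
add column rating_times_qty = t['rating'] * t['qty']:
   qty  rating customer  rating_times_qty
5    3       2      Fay                 6
0    6       1      Tom                 6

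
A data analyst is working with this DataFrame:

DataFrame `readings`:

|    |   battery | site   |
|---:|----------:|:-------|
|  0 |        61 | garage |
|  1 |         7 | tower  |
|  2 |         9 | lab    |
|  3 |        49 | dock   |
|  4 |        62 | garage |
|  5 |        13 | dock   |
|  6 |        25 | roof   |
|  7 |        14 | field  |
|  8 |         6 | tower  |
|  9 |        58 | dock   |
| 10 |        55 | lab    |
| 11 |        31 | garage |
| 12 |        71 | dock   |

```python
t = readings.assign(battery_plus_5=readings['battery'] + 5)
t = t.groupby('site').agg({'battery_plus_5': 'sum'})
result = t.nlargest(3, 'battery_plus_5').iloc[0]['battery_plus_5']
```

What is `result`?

add column battery_plus_5 = readings['battery'] + 5:
    battery    site  battery_plus_5
0        61  garage              66
1         7   tower              12
2         9     lab              14
3        49    dock              54
4        62  garage              67
5        13    dock              18
6        25    roof              30
7        14   field              19
8         6   tower              11
9        58    dock              63
10       55     lab              60
11       31  garage              36
12       71    dock              76
group by site, sum of battery_plus_5:
        battery_plus_5
site                  
dock               211
field               19
garage             169
lab                 74
roof                30
tower               23
take 3 rows with largest battery_plus_5:
        battery_plus_5
site                  
dock               211
garage             169
lab                 74
value at position 0, column 'battery_plus_5' → 211

211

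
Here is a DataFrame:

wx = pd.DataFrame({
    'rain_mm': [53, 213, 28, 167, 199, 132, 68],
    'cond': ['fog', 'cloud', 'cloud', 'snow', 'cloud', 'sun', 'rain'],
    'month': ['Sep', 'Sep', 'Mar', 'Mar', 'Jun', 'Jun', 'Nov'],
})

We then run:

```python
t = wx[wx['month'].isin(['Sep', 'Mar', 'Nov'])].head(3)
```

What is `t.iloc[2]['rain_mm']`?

filter rows where month in ['Sep', 'Mar', 'Nov']:
   rain_mm   cond month
0       53    fog   Sep
1      213  cloud   Sep
2       28  cloud   Mar
3      167   snow   Mar
6       68   rain   Nov
take first 3 rows:
   rain_mm   cond month
0       53    fog   Sep
1      213  cloud   Sep
2       28  cloud   Mar
So iloc[2]['rain_mm'] = 28.

28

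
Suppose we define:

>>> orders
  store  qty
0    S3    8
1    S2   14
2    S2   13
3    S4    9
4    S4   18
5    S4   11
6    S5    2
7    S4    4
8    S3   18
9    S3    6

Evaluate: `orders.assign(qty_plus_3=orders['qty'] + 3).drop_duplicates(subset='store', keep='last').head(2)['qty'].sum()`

15

add column qty_plus_3 = orders['qty'] + 3:
  store  qty  qty_plus_3
0    S3    8          11
1    S2   14          17
2    S2   13          16
3    S4    9          12
4    S4   18          21
5    S4   11          14
6    S5    2           5
7    S4    4           7
8    S3   18          21
9    S3    6           9
drop duplicate store (keep=last):
  store  qty  qty_plus_3
2    S2   13          16
6    S5    2           5
7    S4    4           7
9    S3    6           9
take first 2 rows:
  store  qty  qty_plus_3
2    S2   13          16
6    S5    2           5
So sum() = 15.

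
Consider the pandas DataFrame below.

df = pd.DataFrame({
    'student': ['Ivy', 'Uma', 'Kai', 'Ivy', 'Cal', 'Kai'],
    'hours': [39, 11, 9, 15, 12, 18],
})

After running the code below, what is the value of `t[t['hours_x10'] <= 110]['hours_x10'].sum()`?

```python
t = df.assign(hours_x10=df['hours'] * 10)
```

add column hours_x10 = df['hours'] * 10:
  student  hours  hours_x10
0     Ivy     39        390
1     Uma     11        110
2     Kai      9         90
3     Ivy     15        150
4     Cal     12        120
5     Kai     18        180
filter rows where hours_x10 <= 110:
  student  hours  hours_x10
1     Uma     11        110
2     Kai      9         90
Reading off the sum of column 'hours_x10', we get 200.

200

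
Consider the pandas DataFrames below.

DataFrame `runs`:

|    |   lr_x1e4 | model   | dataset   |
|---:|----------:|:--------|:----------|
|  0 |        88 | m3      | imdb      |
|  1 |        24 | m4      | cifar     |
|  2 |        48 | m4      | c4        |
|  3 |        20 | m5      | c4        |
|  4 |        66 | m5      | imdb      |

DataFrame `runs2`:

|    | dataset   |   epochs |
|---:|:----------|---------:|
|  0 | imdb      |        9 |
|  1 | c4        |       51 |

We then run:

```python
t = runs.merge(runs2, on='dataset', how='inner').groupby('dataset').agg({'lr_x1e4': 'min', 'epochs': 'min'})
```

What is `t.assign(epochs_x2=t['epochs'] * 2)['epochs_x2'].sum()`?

120

merge on 'dataset' (how='inner') → 4 rows:
   lr_x1e4 model dataset  epochs
0       88    m3    imdb       9
1       48    m4      c4      51
2       20    m5      c4      51
3       66    m5    imdb       9
group by dataset: min(lr_x1e4), min(epochs):
         lr_x1e4  epochs
dataset                 
c4            20      51
imdb          66       9
add column epochs_x2 = t['epochs'] * 2:
         lr_x1e4  epochs  epochs_x2
dataset                            
c4            20      51        102
imdb          66       9         18
Then the sum of column 'epochs_x2': 120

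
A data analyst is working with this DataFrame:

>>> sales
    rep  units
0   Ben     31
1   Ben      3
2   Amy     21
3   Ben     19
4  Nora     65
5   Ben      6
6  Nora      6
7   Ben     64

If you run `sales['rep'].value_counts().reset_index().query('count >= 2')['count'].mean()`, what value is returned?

3.5

value_counts of rep:
rep
Ben     5
Nora    2
Amy     1
Name: count, dtype: int64
reset_index():
    rep  count
0   Ben      5
1  Nora      2
2   Amy      1
filter rows where count >= 2:
    rep  count
0   Ben      5
1  Nora      2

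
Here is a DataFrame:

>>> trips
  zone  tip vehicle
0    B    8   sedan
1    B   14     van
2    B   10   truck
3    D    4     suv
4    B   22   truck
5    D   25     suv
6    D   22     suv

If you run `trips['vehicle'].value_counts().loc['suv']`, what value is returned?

3

value_counts of vehicle:
vehicle
suv      3
truck    2
sedan    1
van      1
Name: count, dtype: int64
Hence 3.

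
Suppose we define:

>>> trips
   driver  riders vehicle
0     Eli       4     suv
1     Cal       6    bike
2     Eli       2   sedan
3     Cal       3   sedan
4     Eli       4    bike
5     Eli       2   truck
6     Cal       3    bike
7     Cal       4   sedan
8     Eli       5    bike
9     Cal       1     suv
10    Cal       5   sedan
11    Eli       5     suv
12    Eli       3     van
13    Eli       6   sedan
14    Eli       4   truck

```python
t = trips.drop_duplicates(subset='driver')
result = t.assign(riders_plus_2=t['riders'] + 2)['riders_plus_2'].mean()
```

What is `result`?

7.0

drop duplicate driver (keep=first):
  driver  riders vehicle
0    Eli       4     suv
1    Cal       6    bike
add column riders_plus_2 = t['riders'] + 2:
  driver  riders vehicle  riders_plus_2
0    Eli       4     suv              6
1    Cal       6    bike              8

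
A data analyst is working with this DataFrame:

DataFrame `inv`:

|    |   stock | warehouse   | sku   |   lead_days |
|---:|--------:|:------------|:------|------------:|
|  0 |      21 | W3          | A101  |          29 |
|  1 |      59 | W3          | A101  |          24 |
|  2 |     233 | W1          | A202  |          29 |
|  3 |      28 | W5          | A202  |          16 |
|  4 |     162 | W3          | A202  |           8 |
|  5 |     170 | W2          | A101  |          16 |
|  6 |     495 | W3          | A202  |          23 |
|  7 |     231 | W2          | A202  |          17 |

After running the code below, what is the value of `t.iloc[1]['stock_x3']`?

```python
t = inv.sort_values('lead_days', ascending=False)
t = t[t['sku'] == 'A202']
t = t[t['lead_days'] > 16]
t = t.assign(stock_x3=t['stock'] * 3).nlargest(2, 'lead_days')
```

sort by lead_days descending:
   stock warehouse   sku  lead_days
0     21        W3  A101         29
2    233        W1  A202         29
1     59        W3  A101         24
6    495        W3  A202         23
7    231        W2  A202         17
3     28        W5  A202         16
5    170        W2  A101         16
4    162        W3  A202          8
filter rows where sku == 'A202':
   stock warehouse   sku  lead_days
2    233        W1  A202         29
6    495        W3  A202         23
7    231        W2  A202         17
3     28        W5  A202         16
4    162        W3  A202          8
filter rows where lead_days > 16:
   stock warehouse   sku  lead_days
2    233        W1  A202         29
6    495        W3  A202         23
7    231        W2  A202         17
add column stock_x3 = t['stock'] * 3:
   stock warehouse   sku  lead_days  stock_x3
2    233        W1  A202         29       699
6    495        W3  A202         23      1485
7    231        W2  A202         17       693
take 2 rows with largest lead_days:
   stock warehouse   sku  lead_days  stock_x3
2    233        W1  A202         29       699
6    495        W3  A202         23      1485
The value at position 1, column 'stock_x3' is 1485.

1485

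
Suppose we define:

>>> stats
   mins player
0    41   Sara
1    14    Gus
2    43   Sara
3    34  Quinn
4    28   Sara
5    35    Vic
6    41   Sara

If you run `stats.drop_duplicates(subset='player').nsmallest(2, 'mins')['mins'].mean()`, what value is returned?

24.0

drop duplicate player (keep=first):
   mins player
0    41   Sara
1    14    Gus
3    34  Quinn
5    35    Vic
take 2 rows with smallest mins:
   mins player
1    14    Gus
3    34  Quinn
So mean() = 24.0.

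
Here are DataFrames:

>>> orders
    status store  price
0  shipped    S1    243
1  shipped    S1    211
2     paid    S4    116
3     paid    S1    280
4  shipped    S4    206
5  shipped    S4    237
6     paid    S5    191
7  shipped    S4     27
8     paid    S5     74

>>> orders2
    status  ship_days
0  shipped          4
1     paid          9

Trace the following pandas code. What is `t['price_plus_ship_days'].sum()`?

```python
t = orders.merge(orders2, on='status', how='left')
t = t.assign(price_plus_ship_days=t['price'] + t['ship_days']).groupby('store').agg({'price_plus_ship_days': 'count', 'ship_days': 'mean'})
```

9

merge on 'status' (how='left') → 9 rows:
    status store  price  ship_days
0  shipped    S1    243          4
1  shipped    S1    211          4
2     paid    S4    116          9
3     paid    S1    280          9
4  shipped    S4    206          4
5  shipped    S4    237          4
6     paid    S5    191          9
7  shipped    S4     27          4
8     paid    S5     74          9
add column price_plus_ship_days = t['price'] + t['ship_days']:
    status store  price  ship_days  price_plus_ship_days
0  shipped    S1    243          4                   247
1  shipped    S1    211          4                   215
2     paid    S4    116          9                   125
3     paid    S1    280          9                   289
4  shipped    S4    206          4                   210
5  shipped    S4    237          4                   241
6     paid    S5    191          9                   200
7  shipped    S4     27          4                    31
8     paid    S5     74          9                    83
group by store: count(price_plus_ship_days), mean(ship_days):
       price_plus_ship_days  ship_days
store                                 
S1                        3   5.666667
S4                        4   5.250000
S5                        2   9.000000
Reading off the sum of column 'price_plus_ship_days', we get 9.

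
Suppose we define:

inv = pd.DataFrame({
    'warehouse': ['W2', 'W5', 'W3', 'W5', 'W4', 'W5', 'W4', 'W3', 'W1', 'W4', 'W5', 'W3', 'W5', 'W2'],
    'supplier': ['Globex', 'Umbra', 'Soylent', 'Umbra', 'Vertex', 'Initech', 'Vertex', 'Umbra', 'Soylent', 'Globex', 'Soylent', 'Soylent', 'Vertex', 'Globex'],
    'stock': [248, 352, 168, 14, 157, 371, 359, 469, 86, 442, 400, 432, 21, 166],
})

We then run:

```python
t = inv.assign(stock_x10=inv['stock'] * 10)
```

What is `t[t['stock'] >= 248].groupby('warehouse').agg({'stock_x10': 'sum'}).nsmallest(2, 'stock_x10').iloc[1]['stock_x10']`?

8010

add column stock_x10 = inv['stock'] * 10:
   warehouse supplier  stock  stock_x10
0         W2   Globex    248       2480
1         W5    Umbra    352       3520
2         W3  Soylent    168       1680
3         W5    Umbra     14        140
4         W4   Vertex    157       1570
5         W5  Initech    371       3710
6         W4   Vertex    359       3590
7         W3    Umbra    469       4690
8         W1  Soylent     86        860
9         W4   Globex    442       4420
10        W5  Soylent    400       4000
11        W3  Soylent    432       4320
12        W5   Vertex     21        210
13        W2   Globex    166       1660
filter rows where stock >= 248:
   warehouse supplier  stock  stock_x10
0         W2   Globex    248       2480
1         W5    Umbra    352       3520
5         W5  Initech    371       3710
6         W4   Vertex    359       3590
7         W3    Umbra    469       4690
9         W4   Globex    442       4420
10        W5  Soylent    400       4000
11        W3  Soylent    432       4320
group by warehouse, sum of stock_x10:
           stock_x10
warehouse           
W2              2480
W3              9010
W4              8010
W5             11230
take 2 rows with smallest stock_x10:
           stock_x10
warehouse           
W2              2480
W4              8010
Hence 8010.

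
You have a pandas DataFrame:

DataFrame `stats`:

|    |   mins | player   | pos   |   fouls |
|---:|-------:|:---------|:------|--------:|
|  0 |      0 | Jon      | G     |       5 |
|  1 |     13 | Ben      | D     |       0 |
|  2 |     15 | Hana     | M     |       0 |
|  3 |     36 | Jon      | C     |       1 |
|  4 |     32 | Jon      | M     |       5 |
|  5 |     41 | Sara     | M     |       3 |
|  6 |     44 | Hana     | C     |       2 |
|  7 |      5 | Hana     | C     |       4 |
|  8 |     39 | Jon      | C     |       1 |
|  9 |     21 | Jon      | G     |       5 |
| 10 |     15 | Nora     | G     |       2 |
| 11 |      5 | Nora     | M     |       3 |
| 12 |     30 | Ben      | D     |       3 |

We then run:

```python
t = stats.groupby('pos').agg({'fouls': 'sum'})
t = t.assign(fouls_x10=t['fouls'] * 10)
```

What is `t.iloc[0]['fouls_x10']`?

80

group by pos, sum of fouls:
     fouls
pos       
C        8
D        3
G       12
M       11
add column fouls_x10 = t['fouls'] * 10:
     fouls  fouls_x10
pos                  
C        8         80
D        3         30
G       12        120
M       11        110
Hence 80.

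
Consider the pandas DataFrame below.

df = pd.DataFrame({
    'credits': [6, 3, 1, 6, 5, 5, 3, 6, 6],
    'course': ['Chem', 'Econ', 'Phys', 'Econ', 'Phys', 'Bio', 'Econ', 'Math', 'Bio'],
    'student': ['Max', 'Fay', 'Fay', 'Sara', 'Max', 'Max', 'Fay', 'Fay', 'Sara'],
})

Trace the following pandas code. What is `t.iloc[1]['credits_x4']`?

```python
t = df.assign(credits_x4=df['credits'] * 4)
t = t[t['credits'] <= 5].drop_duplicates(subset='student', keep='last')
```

add column credits_x4 = df['credits'] * 4:
   credits course student  credits_x4
0        6   Chem     Max          24
1        3   Econ     Fay          12
2        1   Phys     Fay           4
3        6   Econ    Sara          24
4        5   Phys     Max          20
5        5    Bio     Max          20
6        3   Econ     Fay          12
7        6   Math     Fay          24
8        6    Bio    Sara          24
filter rows where credits <= 5:
   credits course student  credits_x4
1        3   Econ     Fay          12
2        1   Phys     Fay           4
4        5   Phys     Max          20
5        5    Bio     Max          20
6        3   Econ     Fay          12
drop duplicate student (keep=last):
   credits course student  credits_x4
5        5    Bio     Max          20
6        3   Econ     Fay          12
Hence 12.

12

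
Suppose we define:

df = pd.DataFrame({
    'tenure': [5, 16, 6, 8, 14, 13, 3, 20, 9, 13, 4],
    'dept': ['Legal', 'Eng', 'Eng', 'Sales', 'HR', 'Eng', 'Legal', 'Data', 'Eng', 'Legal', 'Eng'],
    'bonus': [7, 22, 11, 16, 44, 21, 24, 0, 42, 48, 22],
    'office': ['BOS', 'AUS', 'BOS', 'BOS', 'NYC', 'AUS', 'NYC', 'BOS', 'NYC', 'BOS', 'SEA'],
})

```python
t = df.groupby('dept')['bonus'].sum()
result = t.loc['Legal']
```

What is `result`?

79

group by dept, sum of bonus:
dept
Data       0
Eng      118
HR        44
Legal     79
Sales     16
Name: bonus, dtype: int64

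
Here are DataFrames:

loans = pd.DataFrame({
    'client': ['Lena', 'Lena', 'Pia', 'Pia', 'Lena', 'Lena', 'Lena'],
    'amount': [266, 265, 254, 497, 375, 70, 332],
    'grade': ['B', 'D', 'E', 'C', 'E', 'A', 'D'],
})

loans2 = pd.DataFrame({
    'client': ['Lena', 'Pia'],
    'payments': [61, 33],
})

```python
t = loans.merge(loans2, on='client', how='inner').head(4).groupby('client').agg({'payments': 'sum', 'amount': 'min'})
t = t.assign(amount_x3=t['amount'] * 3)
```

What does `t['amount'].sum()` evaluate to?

519

merge on 'client' (how='inner') → 7 rows:
  client  amount grade  payments
0   Lena     266     B        61
1   Lena     265     D        61
2    Pia     254     E        33
3    Pia     497     C        33
4   Lena     375     E        61
5   Lena      70     A        61
6   Lena     332     D        61
take first 4 rows:
  client  amount grade  payments
0   Lena     266     B        61
1   Lena     265     D        61
2    Pia     254     E        33
3    Pia     497     C        33
group by client: sum(payments), min(amount):
        payments  amount
client                  
Lena         122     265
Pia           66     254
add column amount_x3 = t['amount'] * 3:
        payments  amount  amount_x3
client                             
Lena         122     265        795
Pia           66     254        762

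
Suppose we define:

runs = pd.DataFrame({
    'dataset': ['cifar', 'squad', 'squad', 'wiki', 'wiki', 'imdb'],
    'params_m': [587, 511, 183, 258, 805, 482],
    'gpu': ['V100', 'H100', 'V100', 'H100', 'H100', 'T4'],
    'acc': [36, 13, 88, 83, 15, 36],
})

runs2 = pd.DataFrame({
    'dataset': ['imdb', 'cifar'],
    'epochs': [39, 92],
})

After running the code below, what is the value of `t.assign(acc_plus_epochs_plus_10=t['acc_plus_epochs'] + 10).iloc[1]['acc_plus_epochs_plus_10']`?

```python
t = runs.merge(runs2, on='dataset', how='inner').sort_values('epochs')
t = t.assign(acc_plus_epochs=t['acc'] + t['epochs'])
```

138

merge on 'dataset' (how='inner') → 2 rows:
  dataset  params_m   gpu  acc  epochs
0   cifar       587  V100   36      92
1    imdb       482    T4   36      39
sort by epochs:
  dataset  params_m   gpu  acc  epochs
1    imdb       482    T4   36      39
0   cifar       587  V100   36      92
add column acc_plus_epochs = t['acc'] + t['epochs']:
  dataset  params_m   gpu  acc  epochs  acc_plus_epochs
1    imdb       482    T4   36      39               75
0   cifar       587  V100   36      92              128
add column acc_plus_epochs_plus_10 = t['acc_plus_epochs'] + 10:
  dataset  params_m   gpu  acc  epochs  acc_plus_epochs  acc_plus_epochs_plus_10
1    imdb       482    T4   36      39               75                       85
0   cifar       587  V100   36      92              128                      138
Hence 138.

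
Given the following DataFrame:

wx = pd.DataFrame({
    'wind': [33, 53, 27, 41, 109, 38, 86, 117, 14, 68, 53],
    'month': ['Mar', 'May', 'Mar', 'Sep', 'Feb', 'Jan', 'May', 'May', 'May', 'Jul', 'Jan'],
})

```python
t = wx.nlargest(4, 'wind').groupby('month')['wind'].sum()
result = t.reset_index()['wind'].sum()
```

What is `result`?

380

take 4 rows with largest wind:
   wind month
7   117   May
4   109   Feb
6    86   May
9    68   Jul
group by month, sum of wind:
month
Feb    109
Jul     68
May    203
Name: wind, dtype: int64
reset_index():
  month  wind
0   Feb   109
1   Jul    68
2   May   203
The sum of column 'wind' is 380.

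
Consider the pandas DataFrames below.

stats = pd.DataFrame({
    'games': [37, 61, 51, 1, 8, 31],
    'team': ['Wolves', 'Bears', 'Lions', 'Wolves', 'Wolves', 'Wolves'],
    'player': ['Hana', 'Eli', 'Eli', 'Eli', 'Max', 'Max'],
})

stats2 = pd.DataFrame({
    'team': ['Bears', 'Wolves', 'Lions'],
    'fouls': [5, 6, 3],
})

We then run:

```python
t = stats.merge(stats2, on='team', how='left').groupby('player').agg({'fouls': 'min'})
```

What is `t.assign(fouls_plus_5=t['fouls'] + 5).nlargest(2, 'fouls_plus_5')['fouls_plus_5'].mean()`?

11.0

merge on 'team' (how='left') → 6 rows:
   games    team player  fouls
0     37  Wolves   Hana      6
1     61   Bears    Eli      5
2     51   Lions    Eli      3
3      1  Wolves    Eli      6
4      8  Wolves    Max      6
5     31  Wolves    Max      6
group by player, min of fouls:
        fouls
player       
Eli         3
Hana        6
Max         6
add column fouls_plus_5 = t['fouls'] + 5:
        fouls  fouls_plus_5
player                     
Eli         3             8
Hana        6            11
Max         6            11
take 2 rows with largest fouls_plus_5:
        fouls  fouls_plus_5
player                     
Hana        6            11
Max         6            11
Taking the mean of column 'fouls_plus_5' gives 11.0.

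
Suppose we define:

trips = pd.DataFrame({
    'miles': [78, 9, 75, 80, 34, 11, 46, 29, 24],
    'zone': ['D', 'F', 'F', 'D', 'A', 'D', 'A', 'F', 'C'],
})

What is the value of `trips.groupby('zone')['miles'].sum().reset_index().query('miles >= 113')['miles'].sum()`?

group by zone, sum of miles:
zone
A     80
C     24
D    169
F    113
Name: miles, dtype: int64
reset_index():
  zone  miles
0    A     80
1    C     24
2    D    169
3    F    113
filter rows where miles >= 113:
  zone  miles
2    D    169
3    F    113
sum of column 'miles' → 282

282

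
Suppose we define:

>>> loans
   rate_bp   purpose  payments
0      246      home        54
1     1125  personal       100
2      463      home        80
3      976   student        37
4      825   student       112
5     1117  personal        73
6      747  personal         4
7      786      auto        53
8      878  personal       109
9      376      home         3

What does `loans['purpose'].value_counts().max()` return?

4

value_counts of purpose:
purpose
personal    4
home        3
student     2
auto        1
Name: count, dtype: int64
So max() = 4.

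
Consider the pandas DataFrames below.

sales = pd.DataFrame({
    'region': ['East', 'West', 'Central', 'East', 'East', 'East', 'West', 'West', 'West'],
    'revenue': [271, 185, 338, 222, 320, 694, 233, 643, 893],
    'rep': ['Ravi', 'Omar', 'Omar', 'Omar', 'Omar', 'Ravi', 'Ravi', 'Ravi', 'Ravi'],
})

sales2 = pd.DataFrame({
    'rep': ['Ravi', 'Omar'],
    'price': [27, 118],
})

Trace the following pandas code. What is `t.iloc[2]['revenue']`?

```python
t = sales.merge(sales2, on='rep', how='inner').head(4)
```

merge on 'rep' (how='inner') → 9 rows:
    region  revenue   rep  price
0     East      271  Ravi     27
1     West      185  Omar    118
2  Central      338  Omar    118
3     East      222  Omar    118
4     East      320  Omar    118
5     East      694  Ravi     27
6     West      233  Ravi     27
7     West      643  Ravi     27
8     West      893  Ravi     27
take first 4 rows:
    region  revenue   rep  price
0     East      271  Ravi     27
1     West      185  Omar    118
2  Central      338  Omar    118
3     East      222  Omar    118
So iloc[2]['revenue'] = 338.

338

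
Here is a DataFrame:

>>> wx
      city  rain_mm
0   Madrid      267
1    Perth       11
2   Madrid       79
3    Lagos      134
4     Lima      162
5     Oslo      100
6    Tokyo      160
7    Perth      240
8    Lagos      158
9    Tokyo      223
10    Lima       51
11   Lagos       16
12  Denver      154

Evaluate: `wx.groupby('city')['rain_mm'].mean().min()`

group by city, mean of rain_mm:
city
Denver    154.000000
Lagos     102.666667
Lima      106.500000
Madrid    173.000000
Oslo      100.000000
Perth     125.500000
Tokyo     191.500000
Name: rain_mm, dtype: float64
Hence 100.0.

100.0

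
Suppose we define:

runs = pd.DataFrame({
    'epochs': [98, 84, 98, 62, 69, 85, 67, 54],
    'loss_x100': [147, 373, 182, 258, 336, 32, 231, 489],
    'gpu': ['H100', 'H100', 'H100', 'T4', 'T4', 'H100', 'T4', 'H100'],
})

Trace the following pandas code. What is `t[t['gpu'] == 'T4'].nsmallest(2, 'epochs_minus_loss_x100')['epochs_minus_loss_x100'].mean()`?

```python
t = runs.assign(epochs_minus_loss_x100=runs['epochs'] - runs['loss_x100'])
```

-231.5

add column epochs_minus_loss_x100 = runs['epochs'] - runs['loss_x100']:
   epochs  loss_x100   gpu  epochs_minus_loss_x100
0      98        147  H100                     -49
1      84        373  H100                    -289
2      98        182  H100                     -84
3      62        258    T4                    -196
4      69        336    T4                    -267
5      85         32  H100                      53
6      67        231    T4                    -164
7      54        489  H100                    -435
filter rows where gpu == 'T4':
   epochs  loss_x100 gpu  epochs_minus_loss_x100
3      62        258  T4                    -196
4      69        336  T4                    -267
6      67        231  T4                    -164
take 2 rows with smallest epochs_minus_loss_x100:
   epochs  loss_x100 gpu  epochs_minus_loss_x100
4      69        336  T4                    -267
3      62        258  T4                    -196
Then the mean of column 'epochs_minus_loss_x100': -231.5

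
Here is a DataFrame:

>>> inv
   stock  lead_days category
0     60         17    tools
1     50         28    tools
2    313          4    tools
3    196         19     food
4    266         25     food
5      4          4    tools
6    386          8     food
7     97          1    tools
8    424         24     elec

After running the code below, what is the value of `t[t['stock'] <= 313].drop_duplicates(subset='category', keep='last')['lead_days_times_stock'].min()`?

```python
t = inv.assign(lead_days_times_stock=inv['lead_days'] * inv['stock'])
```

97

add column lead_days_times_stock = inv['lead_days'] * inv['stock']:
   stock  lead_days category  lead_days_times_stock
0     60         17    tools                   1020
1     50         28    tools                   1400
2    313          4    tools                   1252
3    196         19     food                   3724
4    266         25     food                   6650
5      4          4    tools                     16
6    386          8     food                   3088
7     97          1    tools                     97
8    424         24     elec                  10176
filter rows where stock <= 313:
   stock  lead_days category  lead_days_times_stock
0     60         17    tools                   1020
1     50         28    tools                   1400
2    313          4    tools                   1252
3    196         19     food                   3724
4    266         25     food                   6650
5      4          4    tools                     16
7     97          1    tools                     97
drop duplicate category (keep=last):
   stock  lead_days category  lead_days_times_stock
4    266         25     food                   6650
7     97          1    tools                     97
min of column 'lead_days_times_stock' → 97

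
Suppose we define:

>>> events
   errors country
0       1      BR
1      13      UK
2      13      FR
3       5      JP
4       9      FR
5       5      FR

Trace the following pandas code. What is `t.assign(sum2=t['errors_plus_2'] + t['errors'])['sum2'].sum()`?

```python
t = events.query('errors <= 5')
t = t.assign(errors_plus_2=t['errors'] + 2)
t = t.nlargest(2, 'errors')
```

24

filter rows where errors <= 5:
   errors country
0       1      BR
3       5      JP
5       5      FR
add column errors_plus_2 = t['errors'] + 2:
   errors country  errors_plus_2
0       1      BR              3
3       5      JP              7
5       5      FR              7
take 2 rows with largest errors:
   errors country  errors_plus_2
3       5      JP              7
5       5      FR              7
add column sum2 = t['errors_plus_2'] + t['errors']:
   errors country  errors_plus_2  sum2
3       5      JP              7    12
5       5      FR              7    12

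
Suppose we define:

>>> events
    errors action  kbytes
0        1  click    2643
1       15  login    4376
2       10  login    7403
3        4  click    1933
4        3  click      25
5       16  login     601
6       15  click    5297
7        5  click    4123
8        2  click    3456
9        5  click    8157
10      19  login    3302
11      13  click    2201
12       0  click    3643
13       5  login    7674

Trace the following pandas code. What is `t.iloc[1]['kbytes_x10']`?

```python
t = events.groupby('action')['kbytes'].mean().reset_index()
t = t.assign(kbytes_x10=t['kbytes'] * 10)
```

group by action, mean of kbytes:
action
click    3497.555556
login    4671.200000
Name: kbytes, dtype: float64
reset_index():
  action       kbytes
0  click  3497.555556
1  login  4671.200000
add column kbytes_x10 = t['kbytes'] * 10:
  action       kbytes    kbytes_x10
0  click  3497.555556  34975.555556
1  login  4671.200000  46712.000000
Reading off the value at position 1, column 'kbytes_x10', we get 46712.0.

46712.0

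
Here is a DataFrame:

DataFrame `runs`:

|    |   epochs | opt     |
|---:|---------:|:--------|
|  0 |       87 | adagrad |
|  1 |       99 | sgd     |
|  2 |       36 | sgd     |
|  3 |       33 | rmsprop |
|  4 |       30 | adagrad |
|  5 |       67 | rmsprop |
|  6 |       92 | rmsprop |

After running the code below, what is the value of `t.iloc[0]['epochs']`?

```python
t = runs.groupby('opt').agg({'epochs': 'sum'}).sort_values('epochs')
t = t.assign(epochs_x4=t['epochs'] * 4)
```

group by opt, sum of epochs:
         epochs
opt            
adagrad     117
rmsprop     192
sgd         135
sort by epochs:
         epochs
opt            
adagrad     117
sgd         135
rmsprop     192
add column epochs_x4 = t['epochs'] * 4:
         epochs  epochs_x4
opt                       
adagrad     117        468
sgd         135        540
rmsprop     192        768
The value at position 0, column 'epochs' is 117.

117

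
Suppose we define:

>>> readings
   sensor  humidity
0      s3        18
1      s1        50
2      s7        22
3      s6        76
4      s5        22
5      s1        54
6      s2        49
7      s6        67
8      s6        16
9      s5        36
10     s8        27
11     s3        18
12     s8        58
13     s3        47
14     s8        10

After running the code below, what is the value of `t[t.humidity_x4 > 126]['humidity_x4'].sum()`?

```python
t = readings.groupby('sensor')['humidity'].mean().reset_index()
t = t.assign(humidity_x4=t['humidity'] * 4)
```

742.666666667

group by sensor, mean of humidity:
sensor
s1    52.000000
s2    49.000000
s3    27.666667
s5    29.000000
s6    53.000000
s7    22.000000
s8    31.666667
Name: humidity, dtype: float64
reset_index():
  sensor   humidity
0     s1  52.000000
1     s2  49.000000
2     s3  27.666667
3     s5  29.000000
4     s6  53.000000
5     s7  22.000000
6     s8  31.666667
add column humidity_x4 = t['humidity'] * 4:
  sensor   humidity  humidity_x4
0     s1  52.000000   208.000000
1     s2  49.000000   196.000000
2     s3  27.666667   110.666667
3     s5  29.000000   116.000000
4     s6  53.000000   212.000000
5     s7  22.000000    88.000000
6     s8  31.666667   126.666667
filter rows where humidity_x4 > 126:
  sensor   humidity  humidity_x4
0     s1  52.000000   208.000000
1     s2  49.000000   196.000000
4     s6  53.000000   212.000000
6     s8  31.666667   126.666667
So sum() = 742.666666667.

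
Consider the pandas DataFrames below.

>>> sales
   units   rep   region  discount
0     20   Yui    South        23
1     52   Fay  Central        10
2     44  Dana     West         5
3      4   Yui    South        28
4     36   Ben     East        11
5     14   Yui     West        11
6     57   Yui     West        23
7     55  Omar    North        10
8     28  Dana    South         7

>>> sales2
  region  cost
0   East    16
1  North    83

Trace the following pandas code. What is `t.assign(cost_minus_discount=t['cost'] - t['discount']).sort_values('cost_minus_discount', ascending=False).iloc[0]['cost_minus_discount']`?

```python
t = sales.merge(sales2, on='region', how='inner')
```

merge on 'region' (how='inner') → 2 rows:
   units   rep region  discount  cost
0     36   Ben   East        11    16
1     55  Omar  North        10    83
add column cost_minus_discount = t['cost'] - t['discount']:
   units   rep region  discount  cost  cost_minus_discount
0     36   Ben   East        11    16                    5
1     55  Omar  North        10    83                   73
sort by cost_minus_discount descending:
   units   rep region  discount  cost  cost_minus_discount
1     55  Omar  North        10    83                   73
0     36   Ben   East        11    16                    5

73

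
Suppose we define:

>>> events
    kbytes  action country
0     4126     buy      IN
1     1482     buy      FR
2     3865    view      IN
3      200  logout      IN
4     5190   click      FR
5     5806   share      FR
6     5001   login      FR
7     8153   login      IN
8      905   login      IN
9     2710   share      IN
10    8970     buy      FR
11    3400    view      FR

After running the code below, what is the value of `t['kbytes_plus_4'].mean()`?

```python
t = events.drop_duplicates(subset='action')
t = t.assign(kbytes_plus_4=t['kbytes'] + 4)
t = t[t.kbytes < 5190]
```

3302.0

drop duplicate action (keep=first):
   kbytes  action country
0    4126     buy      IN
2    3865    view      IN
3     200  logout      IN
4    5190   click      FR
5    5806   share      FR
6    5001   login      FR
add column kbytes_plus_4 = t['kbytes'] + 4:
   kbytes  action country  kbytes_plus_4
0    4126     buy      IN           4130
2    3865    view      IN           3869
3     200  logout      IN            204
4    5190   click      FR           5194
5    5806   share      FR           5810
6    5001   login      FR           5005
filter rows where kbytes < 5190:
   kbytes  action country  kbytes_plus_4
0    4126     buy      IN           4130
2    3865    view      IN           3869
3     200  logout      IN            204
6    5001   login      FR           5005
Reading off the mean of column 'kbytes_plus_4', we get 3302.0.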